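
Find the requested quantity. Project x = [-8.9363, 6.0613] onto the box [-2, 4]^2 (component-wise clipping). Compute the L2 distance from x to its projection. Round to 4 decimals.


Project each component onto [-2, 4].
clip(-8.9363) = -2.0, clip(6.0613) = 4.0
Projection = [-2.0, 4.0]
Squared diffs: [48.1123, 4.249]
Distance = sqrt(52.3613) = 7.2361


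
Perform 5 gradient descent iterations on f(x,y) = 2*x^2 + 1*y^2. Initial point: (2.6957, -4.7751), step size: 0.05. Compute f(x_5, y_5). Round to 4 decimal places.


Gradient descent on f(x,y) = 2*x^2 + 1*y^2.
Starting point: (2.6957, -4.7751), alpha = 0.05
Step 1: grad_x = 2*2*2.6957 = 10.7828, grad_y = 2*1*-4.7751 = -9.5502
  x_1 = 2.6957 - 0.05*10.7828 = 2.1566
  y_1 = -4.7751 - 0.05*-9.5502 = -4.2976
Step 2: grad_x = 2*2*2.1566 = 8.6262, grad_y = 2*1*-4.2976 = -8.5952
  x_2 = 2.1566 - 0.05*8.6262 = 1.7252
  y_2 = -4.2976 - 0.05*-8.5952 = -3.8678
Step 3: grad_x = 2*2*1.7252 = 6.901, grad_y = 2*1*-3.8678 = -7.7357
  x_3 = 1.7252 - 0.05*6.901 = 1.3802
  y_3 = -3.8678 - 0.05*-7.7357 = -3.481
Step 4: grad_x = 2*2*1.3802 = 5.5208, grad_y = 2*1*-3.481 = -6.9621
  x_4 = 1.3802 - 0.05*5.5208 = 1.1042
  y_4 = -3.481 - 0.05*-6.9621 = -3.1329
Step 5: grad_x = 2*2*1.1042 = 4.4166, grad_y = 2*1*-3.1329 = -6.2659
  x_5 = 1.1042 - 0.05*4.4166 = 0.8833
  y_5 = -3.1329 - 0.05*-6.2659 = -2.8196
f(0.8833, -2.8196) = 2*0.8833^2 + 1*(-2.8196)^2 = 9.511


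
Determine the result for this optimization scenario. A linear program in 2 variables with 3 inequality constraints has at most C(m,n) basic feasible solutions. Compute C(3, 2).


Each vertex corresponds to some choice of n active constraints out of m, so the number of vertices is at most C(m, n) = m! / (n!(m-n)!).
m = 3, n = 2
Numerator: 3 * 2
Denominator: 2! = 2
C(3, 2) = 3


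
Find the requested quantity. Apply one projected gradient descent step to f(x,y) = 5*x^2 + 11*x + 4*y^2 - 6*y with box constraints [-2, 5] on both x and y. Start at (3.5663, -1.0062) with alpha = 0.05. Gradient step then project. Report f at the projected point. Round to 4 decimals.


Step 1: Compute gradient at (3.5663, -1.0062).
grad_x = 2*5*3.5663 + 11 = 46.663
grad_y = 2*4*-1.0062 - 6 = -14.0496
Step 2: Gradient step.
x_raw = 3.5663 - 0.05*46.663 = 1.2332
y_raw = -1.0062 - 0.05*-14.0496 = -0.3037
Step 3: Project onto [-2, 5].
x_proj = clip(1.2332) = 1.2332
y_proj = clip(-0.3037) = -0.3037
Step 4: Evaluate f.
f(1.2332, -0.3037) = 23.3592


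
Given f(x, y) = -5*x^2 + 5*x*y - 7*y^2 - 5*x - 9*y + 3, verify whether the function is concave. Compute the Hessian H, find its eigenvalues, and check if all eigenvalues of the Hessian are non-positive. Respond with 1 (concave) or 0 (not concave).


The Hessian of f(x,y) = -5*x^2 + 5*x*y - 7*y^2 - 5*x - 9*y + 3 is:
H = [[-10, 5], [5, -14]]
Trace = -10 - 14 = -24
Determinant = -10*-14 - (5)^2 = 115
Discriminant = (-24)^2 - 4*115 = 116.0
Eigenvalues: lambda_1 = -17.3852, lambda_2 = -6.6148
The function is concave.

1


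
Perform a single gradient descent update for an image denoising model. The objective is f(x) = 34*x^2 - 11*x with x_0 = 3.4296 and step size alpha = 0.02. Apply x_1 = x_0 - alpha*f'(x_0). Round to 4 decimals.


We compute the gradient at x_0 and apply the update.
f'(x) = 68*x - 11
f'(3.4296) = 68*3.4296 - 11 = 222.2128
x_1 = 3.4296 - 0.02*222.2128 = -1.0147


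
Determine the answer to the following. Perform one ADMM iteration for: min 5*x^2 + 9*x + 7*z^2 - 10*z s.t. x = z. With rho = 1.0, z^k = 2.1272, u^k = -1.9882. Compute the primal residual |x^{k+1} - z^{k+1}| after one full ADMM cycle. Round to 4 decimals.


ADMM iteration with rho = 1.0, z^k = 2.1272, u^k = -1.9882
Step 1: x-update.
Minimize 5*x^2 + 9*x + (1.0/2)*(x - 2.1272 - 1.9882)^2
FOC: (2*5 + 1.0)*x = -9 + 1.0*(2.1272 + 1.9882)
x^{k+1} = -0.4441
Step 2: z-update.
Minimize 7*z^2 - 10*z + (1.0/2)*(-0.4441 - z - 1.9882)^2
FOC: (2*7 + 1.0)*z = 10 + 1.0*(-0.4441 - 1.9882)
z^{k+1} = 0.5045
Step 3: u-update.
u^{k+1} = -1.9882 - 0.4441 - 0.5045 = -2.9368
Step 4: Primal residual = |-0.4441 - 0.5045| = 0.9486


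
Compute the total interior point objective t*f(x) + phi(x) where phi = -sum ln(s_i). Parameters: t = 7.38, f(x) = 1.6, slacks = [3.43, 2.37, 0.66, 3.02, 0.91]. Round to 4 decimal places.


Step 1: Compute log-barrier.
ln values: [1.2326, 0.8629, -0.4155, 1.1053, -0.0943]
phi = -(1.2326 + 0.8629 - 0.4155 + 1.1053 - 0.0943) = -2.6909
Step 2: Compute augmented objective.
t*f(x) = 7.38*1.6 = 11.808
Total = 11.808 - 2.6909 = 9.1171


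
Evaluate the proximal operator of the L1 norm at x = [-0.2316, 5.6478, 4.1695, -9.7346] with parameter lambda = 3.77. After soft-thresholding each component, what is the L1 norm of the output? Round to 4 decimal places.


Soft-thresholding with lambda = 3.77:
prox(-0.2316) = sign(-0.2316)*max(|-0.2316| - 3.77, 0) = 0.0
prox(5.6478) = sign(5.6478)*max(|5.6478| - 3.77, 0) = 1.8778
prox(4.1695) = sign(4.1695)*max(|4.1695| - 3.77, 0) = 0.3995
prox(-9.7346) = sign(-9.7346)*max(|-9.7346| - 3.77, 0) = -5.9646
prox(x) = [0.0, 1.8778, 0.3995, -5.9646]
||prox(x)||_1 = 0.0 + 1.8778 + 0.3995 + 5.9646 = 8.2419


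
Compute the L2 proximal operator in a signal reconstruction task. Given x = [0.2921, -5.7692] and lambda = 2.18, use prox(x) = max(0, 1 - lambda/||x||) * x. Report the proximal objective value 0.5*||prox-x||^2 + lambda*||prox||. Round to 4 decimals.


Step 1: Compute ||x||.
||x|| = 5.7766
Step 2: Compute scaling factor.
scale = max(0, 1 - 2.18/5.7766) = 0.6226
Step 3: prox(x) = [0.1819, -3.592]
||prox(x)|| = 3.5966
Step 4: Proximal objective.
0.5*||prox-x||^2 = 2.3762
lambda*||prox|| = 7.8406
Total = 10.2168


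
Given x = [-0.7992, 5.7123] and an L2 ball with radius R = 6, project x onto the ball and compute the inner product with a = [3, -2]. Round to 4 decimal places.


Step 1: Compute ||x|| (intermediates to 6 decimals).
||x|| = sqrt((-0.7992)^2 + 5.7123^2) = 5.767937
Step 2: Project.
Since ||x|| <= R, proj = x (no scaling needed).
proj(x) = [-0.7992, 5.7123]
Step 3: Dot product.
a^T * proj(x) = 3*(-0.7992) - 2*5.7123 = -13.8222


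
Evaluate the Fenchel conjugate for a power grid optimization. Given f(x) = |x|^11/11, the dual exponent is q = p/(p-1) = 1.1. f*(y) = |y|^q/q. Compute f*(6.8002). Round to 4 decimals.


The conjugate exponent q satisfies 1/p + 1/q = 1.
p = 11, so q = 11/(11 - 1) = 1.1
|y|^q = 6.8002^1.1 = 8.2371
f*(6.8002) = 8.2371 / 1.1 = 7.4883


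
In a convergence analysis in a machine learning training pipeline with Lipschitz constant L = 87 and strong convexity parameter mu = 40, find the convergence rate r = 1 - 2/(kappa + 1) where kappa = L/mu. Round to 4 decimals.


Step 1: Compute the condition number.
kappa = L/mu = 87/40 = 2.175
Step 2: Compute the convergence rate.
r = 1 - 2/(kappa + 1) = 1 - 2*mu/(L + mu) = (L - mu)/(L + mu) = 47/127 = 0.3701


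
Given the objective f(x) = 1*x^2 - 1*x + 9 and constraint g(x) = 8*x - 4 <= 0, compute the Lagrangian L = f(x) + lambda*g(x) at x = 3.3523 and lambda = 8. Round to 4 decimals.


Step 1: Evaluate f(x).
f(3.3523) = 1*3.3523^2 - 1*3.3523 + 9 = 16.8856
Step 2: Evaluate g(x).
g(3.3523) = 8*3.3523 - 4 = 22.8184
Step 3: Compute Lagrangian.
L = 16.8856 + 8*22.8184 = 199.4328


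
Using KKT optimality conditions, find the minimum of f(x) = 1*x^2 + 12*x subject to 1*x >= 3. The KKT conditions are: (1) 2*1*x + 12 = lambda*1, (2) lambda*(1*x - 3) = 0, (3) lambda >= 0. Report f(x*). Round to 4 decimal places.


Step 1: Try lambda = 0 (constraint inactive).
x_unc = -12/(2*1) = -6.0
Check: 1*-6.0 = -6.0 < 3 -- violated!
Step 2: Constraint must be active: 1*x = 3
x* = 3/1 = 3.0
lambda = (2*1*3.0 + 12)/1 = 18.0
Step 3: Compute optimal value.
f(x*) = 1*3.0^2 + 12*3.0 = 45.0


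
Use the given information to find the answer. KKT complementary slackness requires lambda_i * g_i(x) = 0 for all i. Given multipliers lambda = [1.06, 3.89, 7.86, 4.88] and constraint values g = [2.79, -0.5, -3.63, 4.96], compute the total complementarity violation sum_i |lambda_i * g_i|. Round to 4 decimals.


KKT complementary slackness check:
lambda_1 * g_1 = 1.06 * 2.79 = 2.9574
lambda_2 * g_2 = 3.89 * -0.5 = -1.945
lambda_3 * g_3 = 7.86 * -3.63 = -28.5318
lambda_4 * g_4 = 4.88 * 4.96 = 24.2048
Total violation = 2.9574 + 1.945 + 28.5318 + 24.2048 = 57.639


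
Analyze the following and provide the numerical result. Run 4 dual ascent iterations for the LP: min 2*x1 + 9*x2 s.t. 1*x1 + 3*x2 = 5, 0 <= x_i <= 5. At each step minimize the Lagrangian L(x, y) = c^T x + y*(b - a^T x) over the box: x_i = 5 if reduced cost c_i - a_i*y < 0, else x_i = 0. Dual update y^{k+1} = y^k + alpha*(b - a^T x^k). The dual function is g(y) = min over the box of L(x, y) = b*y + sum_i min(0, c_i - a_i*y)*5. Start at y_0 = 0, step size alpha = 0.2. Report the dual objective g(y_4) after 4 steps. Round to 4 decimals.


Dual ascent for LP: min 2*x1 + 9*x2, 1*x1 + 3*x2 = 5, 0 <= x_i <= 5
Step 1: y^k = 0.0, reduced costs: (2.0, 9.0)
  x^k = (0.0, 0.0), subgradient = b - a^T x = 5.0
  y^{k+1} = 0.0 + 0.2*5.0 = 1.0
Step 2: y^k = 1.0, reduced costs: (1.0, 6.0)
  x^k = (0.0, 0.0), subgradient = b - a^T x = 5.0
  y^{k+1} = 1.0 + 0.2*5.0 = 2.0
Step 3: y^k = 2.0, reduced costs: (0.0, 3.0)
  x^k = (0.0, 0.0), subgradient = b - a^T x = 5.0
  y^{k+1} = 2.0 + 0.2*5.0 = 3.0
Step 4: y^k = 3.0, reduced costs: (-1.0, 0.0)
  x^k = (5.0, 0.0), subgradient = b - a^T x = 0.0
  y^{k+1} = 3.0 + 0.2*0.0 = 3.0
Dual objective at y_4 = 3.0: reduced costs (-1.0, 0.0), box minimizer x = (5.0, 0.0)
g(y_4) = b*y + (c1 - a1*y)*x1 + (c2 - a2*y)*x2 = 5*3.0 + (-1.0)*5.0 + 0.0*0.0 = 15.0 - 5.0 + 0.0 = 10.0


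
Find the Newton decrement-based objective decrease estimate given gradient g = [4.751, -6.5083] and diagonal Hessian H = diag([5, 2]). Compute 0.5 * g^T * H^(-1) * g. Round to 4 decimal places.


Step 1: H is diagonal, so H^(-1) * g = [0.9502, -3.2542].
Step 2: g^T H^(-1) g = sum_i g_i^2 / H_ii
  = (4.751)^2/5 + (-6.5083)^2/2
  = 4.5144 + 21.179 = 25.6934
Step 3: Objective decrease = 0.5 * g^T H^(-1) g = 12.8467


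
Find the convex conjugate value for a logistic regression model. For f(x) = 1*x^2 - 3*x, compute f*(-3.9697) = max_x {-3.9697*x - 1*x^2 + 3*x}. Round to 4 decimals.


f*(y) = sup_x {y*x - a*x^2 - b*x} = sup_x {(y-b)*x - a*x^2}
FOC: (y - b) - 2a*x = 0 => x* = (y - b)/(2a)
x* = (-3.9697 + 3)/(2*1) = -0.4849
f*(-3.9697) = (y-b)^2/(4a) = (-3.9697 + 3)^2/(4*1)
= 0.9403/4 = 0.2351


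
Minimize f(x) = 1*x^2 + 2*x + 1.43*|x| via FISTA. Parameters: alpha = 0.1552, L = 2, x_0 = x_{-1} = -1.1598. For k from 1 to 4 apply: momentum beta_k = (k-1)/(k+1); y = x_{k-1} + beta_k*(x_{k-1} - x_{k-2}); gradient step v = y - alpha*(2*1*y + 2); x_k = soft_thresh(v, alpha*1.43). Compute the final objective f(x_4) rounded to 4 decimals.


FISTA on f(x) = 1*x^2 + 2*x + 1.43*|x|
L = 2, alpha = 0.1552
Iteration 1: beta = 0.0, y = -1.1598 + 0.0*(-1.1598 + 1.1598) = -1.1598
  grad(y) = -0.3196, v = y - alpha*grad = -1.1102
  prox(v) = soft_thresh(-1.1102, 0.2219) = -0.8883
Iteration 2: beta = 0.3333, y = -0.8883 + 0.3333*(-0.8883 + 1.1598) = -0.7977
  grad(y) = 0.4045, v = y - alpha*grad = -0.8605
  prox(v) = soft_thresh(-0.8605, 0.2219) = -0.6386
Iteration 3: beta = 0.5, y = -0.6386 + 0.5*(-0.6386 + 0.8883) = -0.5138
  grad(y) = 0.9725, v = y - alpha*grad = -0.6647
  prox(v) = soft_thresh(-0.6647, 0.2219) = -0.4428
Iteration 4: beta = 0.6, y = -0.4428 + 0.6*(-0.4428 + 0.6386) = -0.3252
  grad(y) = 1.3495, v = y - alpha*grad = -0.5347
  prox(v) = soft_thresh(-0.5347, 0.2219) = -0.3128
f(x_4) = 1*(-0.3128)^2 + 2*(-0.3128) + 1.43*|-0.3128| = -0.0805


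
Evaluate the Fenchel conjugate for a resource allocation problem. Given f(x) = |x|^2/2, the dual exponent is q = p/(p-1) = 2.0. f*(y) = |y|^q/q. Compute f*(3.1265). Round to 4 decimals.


The conjugate exponent q satisfies 1/p + 1/q = 1.
p = 2, so q = 2/(2 - 1) = 2.0
|y|^q = 3.1265^2.0 = 9.775
f*(3.1265) = 9.775 / 2.0 = 4.8875


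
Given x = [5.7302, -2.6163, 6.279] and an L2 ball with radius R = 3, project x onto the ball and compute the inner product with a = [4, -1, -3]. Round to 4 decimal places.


Step 1: Compute ||x|| (intermediates to 6 decimals).
||x|| = sqrt(5.7302^2 + (-2.6163)^2 + 6.279^2) = 8.894159
Step 2: Project.
Since ||x|| > R, scale = R/||x|| = 3/8.894159 = 0.3373, proj(x) = scale * x
proj(x) = [1.932796, -0.882478, 2.117907]
Step 3: Dot product.
a^T * proj(x) = 4*1.932796 - 1*(-0.882478) - 3*2.117907 = 2.2599


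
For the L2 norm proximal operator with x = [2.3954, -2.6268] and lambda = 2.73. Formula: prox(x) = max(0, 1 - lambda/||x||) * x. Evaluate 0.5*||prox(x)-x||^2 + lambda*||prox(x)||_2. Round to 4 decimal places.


Step 1: Compute ||x||.
||x|| = 3.555
Step 2: Compute scaling factor.
scale = max(0, 1 - 2.73/3.555) = 0.2321
Step 3: prox(x) = [0.5559, -0.6096]
||prox(x)|| = 0.825
Step 4: Proximal objective.
0.5*||prox-x||^2 = 3.7265
lambda*||prox|| = 2.2523
Total = 5.9787


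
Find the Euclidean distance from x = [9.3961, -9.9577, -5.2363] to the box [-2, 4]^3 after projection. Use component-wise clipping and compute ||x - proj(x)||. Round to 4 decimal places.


Project each component onto [-2, 4].
clip(9.3961) = 4.0, clip(-9.9577) = -2.0, clip(-5.2363) = -2.0
Projection = [4.0, -2.0, -2.0]
Squared diffs: [29.1179, 63.325, 10.4736]
Distance = sqrt(102.9165) = 10.1448


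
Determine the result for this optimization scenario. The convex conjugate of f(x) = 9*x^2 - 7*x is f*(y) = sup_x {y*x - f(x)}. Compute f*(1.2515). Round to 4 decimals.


f*(y) = sup_x {y*x - a*x^2 - b*x} = sup_x {(y-b)*x - a*x^2}
FOC: (y - b) - 2a*x = 0 => x* = (y - b)/(2a)
x* = (1.2515 + 7)/(2*9) = 0.4584
f*(1.2515) = (y-b)^2/(4a) = (1.2515 + 7)^2/(4*9)
= 68.0873/36 = 1.8913


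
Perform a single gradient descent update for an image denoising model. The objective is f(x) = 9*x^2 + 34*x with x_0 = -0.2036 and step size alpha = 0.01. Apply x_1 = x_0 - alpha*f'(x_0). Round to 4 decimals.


We compute the gradient at x_0 and apply the update.
f'(x) = 18*x + 34
f'(-0.2036) = 18*-0.2036 + 34 = 30.3352
x_1 = -0.2036 - 0.01*30.3352 = -0.507


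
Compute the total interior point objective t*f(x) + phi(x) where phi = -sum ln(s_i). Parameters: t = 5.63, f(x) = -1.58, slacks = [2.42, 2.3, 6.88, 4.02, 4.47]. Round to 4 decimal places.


Step 1: Compute log-barrier.
ln values: [0.8838, 0.8329, 1.9286, 1.3913, 1.4974]
phi = -(0.8838 + 0.8329 + 1.9286 + 1.3913 + 1.4974) = -6.534
Step 2: Compute augmented objective.
t*f(x) = 5.63*-1.58 = -8.8954
Total = -8.8954 - 6.534 = -15.4294


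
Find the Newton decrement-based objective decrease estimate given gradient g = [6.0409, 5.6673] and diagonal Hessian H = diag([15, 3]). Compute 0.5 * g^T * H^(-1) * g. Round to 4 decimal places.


Step 1: H is diagonal, so H^(-1) * g = [0.4027, 1.8891].
Step 2: g^T H^(-1) g = sum_i g_i^2 / H_ii
  = (6.0409)^2/15 + (5.6673)^2/3
  = 2.4328 + 10.7061 = 13.1389
Step 3: Objective decrease = 0.5 * g^T H^(-1) g = 6.5695


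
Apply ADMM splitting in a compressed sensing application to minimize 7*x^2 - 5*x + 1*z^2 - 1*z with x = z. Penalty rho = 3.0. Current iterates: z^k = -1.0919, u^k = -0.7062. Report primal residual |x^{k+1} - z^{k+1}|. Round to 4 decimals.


ADMM iteration with rho = 3.0, z^k = -1.0919, u^k = -0.7062
Step 1: x-update.
Minimize 7*x^2 - 5*x + (3.0/2)*(x + 1.0919 - 0.7062)^2
FOC: (2*7 + 3.0)*x = 5 + 3.0*(-1.0919 + 0.7062)
x^{k+1} = 0.2261
Step 2: z-update.
Minimize 1*z^2 - 1*z + (3.0/2)*(0.2261 - z - 0.7062)^2
FOC: (2*1 + 3.0)*z = 1 + 3.0*(0.2261 - 0.7062)
z^{k+1} = -0.0881
Step 3: u-update.
u^{k+1} = -0.7062 + 0.2261 + 0.0881 = -0.3921
Step 4: Primal residual = |0.2261 + 0.0881| = 0.3141


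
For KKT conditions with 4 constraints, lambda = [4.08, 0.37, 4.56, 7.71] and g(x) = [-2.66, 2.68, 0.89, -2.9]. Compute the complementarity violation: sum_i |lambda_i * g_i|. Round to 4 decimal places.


KKT complementary slackness check:
lambda_1 * g_1 = 4.08 * -2.66 = -10.8528
lambda_2 * g_2 = 0.37 * 2.68 = 0.9916
lambda_3 * g_3 = 4.56 * 0.89 = 4.0584
lambda_4 * g_4 = 7.71 * -2.9 = -22.359
Total violation = 10.8528 + 0.9916 + 4.0584 + 22.359 = 38.2618


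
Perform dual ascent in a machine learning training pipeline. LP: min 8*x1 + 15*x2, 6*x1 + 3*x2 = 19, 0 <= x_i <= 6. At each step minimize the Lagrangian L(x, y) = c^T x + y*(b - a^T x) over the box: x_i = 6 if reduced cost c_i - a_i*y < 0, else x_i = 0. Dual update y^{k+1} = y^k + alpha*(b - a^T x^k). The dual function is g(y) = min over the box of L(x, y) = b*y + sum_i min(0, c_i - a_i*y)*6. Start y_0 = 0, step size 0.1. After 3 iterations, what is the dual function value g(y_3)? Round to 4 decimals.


Dual ascent for LP: min 8*x1 + 15*x2, 6*x1 + 3*x2 = 19, 0 <= x_i <= 6
Step 1: y^k = 0.0, reduced costs: (8.0, 15.0)
  x^k = (0.0, 0.0), subgradient = b - a^T x = 19.0
  y^{k+1} = 0.0 + 0.1*19.0 = 1.9
Step 2: y^k = 1.9, reduced costs: (-3.4, 9.3)
  x^k = (6.0, 0.0), subgradient = b - a^T x = -17.0
  y^{k+1} = 1.9 + 0.1*-17.0 = 0.2
Step 3: y^k = 0.2, reduced costs: (6.8, 14.4)
  x^k = (0.0, 0.0), subgradient = b - a^T x = 19.0
  y^{k+1} = 0.2 + 0.1*19.0 = 2.1
Dual objective at y_3 = 2.1: reduced costs (-4.6, 8.7), box minimizer x = (6.0, 0.0)
g(y_3) = b*y + (c1 - a1*y)*x1 + (c2 - a2*y)*x2 = 19*2.1 + (-4.6)*6.0 + 8.7*0.0 = 39.9 - 27.6 + 0.0 = 12.3


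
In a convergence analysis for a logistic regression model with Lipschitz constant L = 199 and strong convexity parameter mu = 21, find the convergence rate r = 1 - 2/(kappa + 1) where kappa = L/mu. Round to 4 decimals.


Step 1: Compute the condition number.
kappa = L/mu = 199/21 = 9.4762
Step 2: Compute the convergence rate.
r = 1 - 2/(kappa + 1) = 1 - 2*mu/(L + mu) = (L - mu)/(L + mu) = 178/220 = 0.8091


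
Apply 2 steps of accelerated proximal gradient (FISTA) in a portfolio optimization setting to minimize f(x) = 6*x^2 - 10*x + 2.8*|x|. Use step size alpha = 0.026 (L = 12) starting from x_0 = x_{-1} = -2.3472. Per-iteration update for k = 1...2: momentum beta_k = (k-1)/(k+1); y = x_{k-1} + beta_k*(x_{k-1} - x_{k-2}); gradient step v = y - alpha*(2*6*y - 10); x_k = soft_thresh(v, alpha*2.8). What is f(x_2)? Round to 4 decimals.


FISTA on f(x) = 6*x^2 - 10*x + 2.8*|x|
L = 12, alpha = 0.026
Iteration 1: beta = 0.0, y = -2.3472 + 0.0*(-2.3472 + 2.3472) = -2.3472
  grad(y) = -38.1664, v = y - alpha*grad = -1.3549
  prox(v) = soft_thresh(-1.3549, 0.0728) = -1.2821
Iteration 2: beta = 0.3333, y = -1.2821 + 0.3333*(-1.2821 + 2.3472) = -0.927
  grad(y) = -21.1244, v = y - alpha*grad = -0.3778
  prox(v) = soft_thresh(-0.3778, 0.0728) = -0.305
f(x_2) = 6*(-0.305)^2 - 10*(-0.305) + 2.8*|-0.305| = 4.4621


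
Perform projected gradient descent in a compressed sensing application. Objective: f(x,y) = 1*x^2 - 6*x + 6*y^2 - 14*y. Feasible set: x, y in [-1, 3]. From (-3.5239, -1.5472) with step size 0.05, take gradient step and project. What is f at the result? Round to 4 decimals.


Step 1: Compute gradient at (-3.5239, -1.5472).
grad_x = 2*1*-3.5239 - 6 = -13.0478
grad_y = 2*6*-1.5472 - 14 = -32.5664
Step 2: Gradient step.
x_raw = -3.5239 - 0.05*-13.0478 = -2.8715
y_raw = -1.5472 - 0.05*-32.5664 = 0.0811
Step 3: Project onto [-1, 3].
x_proj = clip(-2.8715) = -1.0
y_proj = clip(0.0811) = 0.0811
Step 4: Evaluate f.
f(-1.0, 0.0811) = 5.9038


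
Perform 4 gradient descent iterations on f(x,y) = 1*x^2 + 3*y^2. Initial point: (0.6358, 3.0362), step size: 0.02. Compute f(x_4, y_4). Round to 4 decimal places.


Gradient descent on f(x,y) = 1*x^2 + 3*y^2.
Starting point: (0.6358, 3.0362), alpha = 0.02
Step 1: grad_x = 2*1*0.6358 = 1.2716, grad_y = 2*3*3.0362 = 18.2172
  x_1 = 0.6358 - 0.02*1.2716 = 0.6104
  y_1 = 3.0362 - 0.02*18.2172 = 2.6719
Step 2: grad_x = 2*1*0.6104 = 1.2207, grad_y = 2*3*2.6719 = 16.0311
  x_2 = 0.6104 - 0.02*1.2207 = 0.586
  y_2 = 2.6719 - 0.02*16.0311 = 2.3512
Step 3: grad_x = 2*1*0.586 = 1.1719, grad_y = 2*3*2.3512 = 14.1074
  x_3 = 0.586 - 0.02*1.1719 = 0.5625
  y_3 = 2.3512 - 0.02*14.1074 = 2.0691
Step 4: grad_x = 2*1*0.5625 = 1.125, grad_y = 2*3*2.0691 = 12.4145
  x_4 = 0.5625 - 0.02*1.125 = 0.54
  y_4 = 2.0691 - 0.02*12.4145 = 1.8208
f(0.54, 1.8208) = 1*0.54^2 + 3*1.8208^2 = 10.2375


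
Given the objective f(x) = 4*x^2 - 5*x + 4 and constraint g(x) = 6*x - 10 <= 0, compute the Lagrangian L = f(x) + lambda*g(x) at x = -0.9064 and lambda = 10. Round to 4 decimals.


Step 1: Evaluate f(x).
f(-0.9064) = 4*(-0.9064)^2 - 5*(-0.9064) + 4 = 11.8182
Step 2: Evaluate g(x).
g(-0.9064) = 6*-0.9064 - 10 = -15.4384
Step 3: Compute Lagrangian.
L = 11.8182 + 10*-15.4384 = -142.5658


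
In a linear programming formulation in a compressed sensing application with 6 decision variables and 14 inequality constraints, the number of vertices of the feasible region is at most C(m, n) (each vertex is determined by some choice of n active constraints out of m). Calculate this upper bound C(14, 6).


Each vertex corresponds to some choice of n active constraints out of m, so the number of vertices is at most C(m, n) = m! / (n!(m-n)!).
m = 14, n = 6
Numerator: 14 * 13 * 12 * 11 * 10 * 9
Denominator: 6! = 720
C(14, 6) = 3003


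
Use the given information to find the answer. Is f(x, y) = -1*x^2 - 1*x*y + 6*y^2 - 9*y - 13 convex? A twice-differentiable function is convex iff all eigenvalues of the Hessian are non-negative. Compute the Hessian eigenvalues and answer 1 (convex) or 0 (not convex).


The Hessian of f(x,y) = -1*x^2 - 1*x*y + 6*y^2 - 9*y - 13 is:
H = [[-2, -1], [-1, 12]]
Trace = -2 + 12 = 10
Determinant = -2*12 - (-1)^2 = -25
Discriminant = (10)^2 - 4*-25 = 200.0
Eigenvalues: lambda_1 = -2.0711, lambda_2 = 12.0711
The function is not convex.

0


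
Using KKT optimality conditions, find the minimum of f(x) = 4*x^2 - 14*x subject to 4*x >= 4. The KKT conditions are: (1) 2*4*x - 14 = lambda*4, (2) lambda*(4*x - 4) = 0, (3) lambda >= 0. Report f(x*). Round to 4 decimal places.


Step 1: Try lambda = 0 (constraint inactive).
Stationarity: 2*4*x - 14 = 0
x* = 14/(2*4) = 1.75
Check constraint: 4*1.75 = 7.0 >= 4 -- satisfied.
Step 2: Compute optimal value.
f(x*) = 4*1.75^2 - 14*1.75 = -12.25


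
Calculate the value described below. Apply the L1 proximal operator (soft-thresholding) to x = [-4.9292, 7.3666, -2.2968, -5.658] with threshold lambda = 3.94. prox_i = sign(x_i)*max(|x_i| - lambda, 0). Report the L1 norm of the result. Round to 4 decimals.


Soft-thresholding with lambda = 3.94:
prox(-4.9292) = sign(-4.9292)*max(|-4.9292| - 3.94, 0) = -0.9892
prox(7.3666) = sign(7.3666)*max(|7.3666| - 3.94, 0) = 3.4266
prox(-2.2968) = sign(-2.2968)*max(|-2.2968| - 3.94, 0) = 0.0
prox(-5.658) = sign(-5.658)*max(|-5.658| - 3.94, 0) = -1.718
prox(x) = [-0.9892, 3.4266, 0.0, -1.718]
||prox(x)||_1 = 0.9892 + 3.4266 + 0.0 + 1.718 = 6.1338


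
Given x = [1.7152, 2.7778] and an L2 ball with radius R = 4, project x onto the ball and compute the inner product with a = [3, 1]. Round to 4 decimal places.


Step 1: Compute ||x|| (intermediates to 6 decimals).
||x|| = sqrt(1.7152^2 + 2.7778^2) = 3.264672
Step 2: Project.
Since ||x|| <= R, proj = x (no scaling needed).
proj(x) = [1.7152, 2.7778]
Step 3: Dot product.
a^T * proj(x) = 3*1.7152 + 1*2.7778 = 7.9234


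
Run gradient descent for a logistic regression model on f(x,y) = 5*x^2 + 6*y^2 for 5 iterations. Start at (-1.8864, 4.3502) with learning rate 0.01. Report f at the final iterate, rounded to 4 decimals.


Gradient descent on f(x,y) = 5*x^2 + 6*y^2.
Starting point: (-1.8864, 4.3502), alpha = 0.01
Step 1: grad_x = 2*5*-1.8864 = -18.864, grad_y = 2*6*4.3502 = 52.2024
  x_1 = -1.8864 - 0.01*-18.864 = -1.6978
  y_1 = 4.3502 - 0.01*52.2024 = 3.8282
Step 2: grad_x = 2*5*-1.6978 = -16.9776, grad_y = 2*6*3.8282 = 45.9381
  x_2 = -1.6978 - 0.01*-16.9776 = -1.528
  y_2 = 3.8282 - 0.01*45.9381 = 3.3688
Step 3: grad_x = 2*5*-1.528 = -15.2798, grad_y = 2*6*3.3688 = 40.4255
  x_3 = -1.528 - 0.01*-15.2798 = -1.3752
  y_3 = 3.3688 - 0.01*40.4255 = 2.9645
Step 4: grad_x = 2*5*-1.3752 = -13.7519, grad_y = 2*6*2.9645 = 35.5745
  x_4 = -1.3752 - 0.01*-13.7519 = -1.2377
  y_4 = 2.9645 - 0.01*35.5745 = 2.6088
Step 5: grad_x = 2*5*-1.2377 = -12.3767, grad_y = 2*6*2.6088 = 31.3055
  x_5 = -1.2377 - 0.01*-12.3767 = -1.1139
  y_5 = 2.6088 - 0.01*31.3055 = 2.2957
f(-1.1139, 2.2957) = 5*(-1.1139)^2 + 6*2.2957^2 = 37.8264


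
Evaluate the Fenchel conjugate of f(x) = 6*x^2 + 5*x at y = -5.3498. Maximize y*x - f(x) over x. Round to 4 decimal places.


f*(y) = sup_x {y*x - a*x^2 - b*x} = sup_x {(y-b)*x - a*x^2}
FOC: (y - b) - 2a*x = 0 => x* = (y - b)/(2a)
x* = (-5.3498 - 5)/(2*6) = -0.8625
f*(-5.3498) = (y-b)^2/(4a) = (-5.3498 - 5)^2/(4*6)
= 107.1184/24 = 4.4633


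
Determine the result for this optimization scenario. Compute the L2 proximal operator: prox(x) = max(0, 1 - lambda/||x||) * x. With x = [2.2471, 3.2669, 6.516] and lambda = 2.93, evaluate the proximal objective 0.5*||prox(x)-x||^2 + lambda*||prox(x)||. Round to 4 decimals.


Step 1: Compute ||x||.
||x|| = 7.6276
Step 2: Compute scaling factor.
scale = max(0, 1 - 2.93/7.6276) = 0.6159
Step 3: prox(x) = [1.3839, 2.012, 4.013]
||prox(x)|| = 4.6976
Step 4: Proximal objective.
0.5*||prox-x||^2 = 4.2925
lambda*||prox|| = 13.764
Total = 18.0564


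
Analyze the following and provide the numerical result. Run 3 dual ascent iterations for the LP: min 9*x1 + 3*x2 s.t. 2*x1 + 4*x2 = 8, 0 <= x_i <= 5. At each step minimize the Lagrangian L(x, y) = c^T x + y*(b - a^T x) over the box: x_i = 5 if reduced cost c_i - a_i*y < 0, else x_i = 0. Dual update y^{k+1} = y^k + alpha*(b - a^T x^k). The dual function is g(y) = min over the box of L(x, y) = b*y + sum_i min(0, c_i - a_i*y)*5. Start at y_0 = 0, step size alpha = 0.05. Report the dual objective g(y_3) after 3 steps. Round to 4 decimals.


Dual ascent for LP: min 9*x1 + 3*x2, 2*x1 + 4*x2 = 8, 0 <= x_i <= 5
Step 1: y^k = 0.0, reduced costs: (9.0, 3.0)
  x^k = (0.0, 0.0), subgradient = b - a^T x = 8.0
  y^{k+1} = 0.0 + 0.05*8.0 = 0.4
Step 2: y^k = 0.4, reduced costs: (8.2, 1.4)
  x^k = (0.0, 0.0), subgradient = b - a^T x = 8.0
  y^{k+1} = 0.4 + 0.05*8.0 = 0.8
Step 3: y^k = 0.8, reduced costs: (7.4, -0.2)
  x^k = (0.0, 5.0), subgradient = b - a^T x = -12.0
  y^{k+1} = 0.8 + 0.05*-12.0 = 0.2
Dual objective at y_3 = 0.2: reduced costs (8.6, 2.2), box minimizer x = (0.0, 0.0)
g(y_3) = b*y + (c1 - a1*y)*x1 + (c2 - a2*y)*x2 = 8*0.2 + 8.6*0.0 + 2.2*0.0 = 1.6 + 0.0 + 0.0 = 1.6


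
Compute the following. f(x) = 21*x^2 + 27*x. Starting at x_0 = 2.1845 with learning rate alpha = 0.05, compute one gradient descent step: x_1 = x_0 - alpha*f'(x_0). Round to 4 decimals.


We compute the gradient at x_0 and apply the update.
f'(x) = 42*x + 27
f'(2.1845) = 42*2.1845 + 27 = 118.749
x_1 = 2.1845 - 0.05*118.749 = -3.753


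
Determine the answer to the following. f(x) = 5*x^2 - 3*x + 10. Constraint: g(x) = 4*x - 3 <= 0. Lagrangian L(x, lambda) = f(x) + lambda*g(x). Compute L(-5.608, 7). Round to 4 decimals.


Step 1: Evaluate f(x).
f(-5.608) = 5*(-5.608)^2 - 3*(-5.608) + 10 = 184.0723
Step 2: Evaluate g(x).
g(-5.608) = 4*-5.608 - 3 = -25.432
Step 3: Compute Lagrangian.
L = 184.0723 + 7*-25.432 = 6.0483


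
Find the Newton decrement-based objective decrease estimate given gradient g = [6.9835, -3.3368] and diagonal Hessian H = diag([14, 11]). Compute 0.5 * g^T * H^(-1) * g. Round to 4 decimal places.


Step 1: H is diagonal, so H^(-1) * g = [0.4988, -0.3033].
Step 2: g^T H^(-1) g = sum_i g_i^2 / H_ii
  = (6.9835)^2/14 + (-3.3368)^2/11
  = 3.4835 + 1.0122 = 4.4957
Step 3: Objective decrease = 0.5 * g^T H^(-1) g = 2.2479


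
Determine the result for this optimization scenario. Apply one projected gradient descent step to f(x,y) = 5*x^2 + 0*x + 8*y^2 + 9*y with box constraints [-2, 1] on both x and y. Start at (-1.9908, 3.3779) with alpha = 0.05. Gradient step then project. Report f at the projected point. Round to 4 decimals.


Step 1: Compute gradient at (-1.9908, 3.3779).
grad_x = 2*5*-1.9908 + 0 = -19.908
grad_y = 2*8*3.3779 + 9 = 63.0464
Step 2: Gradient step.
x_raw = -1.9908 - 0.05*-19.908 = -0.9954
y_raw = 3.3779 - 0.05*63.0464 = 0.2256
Step 3: Project onto [-2, 1].
x_proj = clip(-0.9954) = -0.9954
y_proj = clip(0.2256) = 0.2256
Step 4: Evaluate f.
f(-0.9954, 0.2256) = 7.3914


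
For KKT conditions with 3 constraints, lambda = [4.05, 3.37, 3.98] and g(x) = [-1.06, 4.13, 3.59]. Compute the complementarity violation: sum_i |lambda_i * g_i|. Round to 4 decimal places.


KKT complementary slackness check:
lambda_1 * g_1 = 4.05 * -1.06 = -4.293
lambda_2 * g_2 = 3.37 * 4.13 = 13.9181
lambda_3 * g_3 = 3.98 * 3.59 = 14.2882
Total violation = 4.293 + 13.9181 + 14.2882 = 32.4993


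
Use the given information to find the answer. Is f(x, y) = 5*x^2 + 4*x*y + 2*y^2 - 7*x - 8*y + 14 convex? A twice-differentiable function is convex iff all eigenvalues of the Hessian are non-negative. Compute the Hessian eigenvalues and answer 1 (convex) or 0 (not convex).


The Hessian of f(x,y) = 5*x^2 + 4*x*y + 2*y^2 - 7*x - 8*y + 14 is:
H = [[10, 4], [4, 4]]
Trace = 10 + 4 = 14
Determinant = 10*4 - (4)^2 = 24
Discriminant = (14)^2 - 4*24 = 100.0
Eigenvalues: lambda_1 = 2.0, lambda_2 = 12.0
The function is convex.

1


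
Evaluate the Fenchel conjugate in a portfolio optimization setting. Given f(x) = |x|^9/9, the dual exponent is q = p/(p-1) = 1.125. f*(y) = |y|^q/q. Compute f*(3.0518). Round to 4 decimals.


The conjugate exponent q satisfies 1/p + 1/q = 1.
p = 9, so q = 9/(9 - 1) = 1.125
|y|^q = 3.0518^1.125 = 3.5085
f*(3.0518) = 3.5085 / 1.125 = 3.1187


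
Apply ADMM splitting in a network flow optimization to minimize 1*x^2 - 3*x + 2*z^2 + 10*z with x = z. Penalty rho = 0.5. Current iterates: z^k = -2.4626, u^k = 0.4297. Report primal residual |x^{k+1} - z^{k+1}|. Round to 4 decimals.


ADMM iteration with rho = 0.5, z^k = -2.4626, u^k = 0.4297
Step 1: x-update.
Minimize 1*x^2 - 3*x + (0.5/2)*(x + 2.4626 + 0.4297)^2
FOC: (2*1 + 0.5)*x = 3 + 0.5*(-2.4626 - 0.4297)
x^{k+1} = 0.6215
Step 2: z-update.
Minimize 2*z^2 + 10*z + (0.5/2)*(0.6215 - z + 0.4297)^2
FOC: (2*2 + 0.5)*z = -10 + 0.5*(0.6215 + 0.4297)
z^{k+1} = -2.1054
Step 3: u-update.
u^{k+1} = 0.4297 + 0.6215 + 2.1054 = 3.1567
Step 4: Primal residual = |0.6215 + 2.1054| = 2.727


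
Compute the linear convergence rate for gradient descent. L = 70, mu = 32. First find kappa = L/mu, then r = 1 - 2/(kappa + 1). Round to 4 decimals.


Step 1: Compute the condition number.
kappa = L/mu = 70/32 = 2.1875
Step 2: Compute the convergence rate.
r = 1 - 2/(kappa + 1) = 1 - 2*mu/(L + mu) = (L - mu)/(L + mu) = 38/102 = 0.3725


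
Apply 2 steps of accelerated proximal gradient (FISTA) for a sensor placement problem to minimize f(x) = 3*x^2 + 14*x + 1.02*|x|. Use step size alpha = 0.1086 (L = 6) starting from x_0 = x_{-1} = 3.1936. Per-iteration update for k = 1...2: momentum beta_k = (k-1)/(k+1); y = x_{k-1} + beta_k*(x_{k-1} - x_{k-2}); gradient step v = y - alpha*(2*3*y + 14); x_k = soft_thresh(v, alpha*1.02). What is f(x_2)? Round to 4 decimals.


FISTA on f(x) = 3*x^2 + 14*x + 1.02*|x|
L = 6, alpha = 0.1086
Iteration 1: beta = 0.0, y = 3.1936 + 0.0*(3.1936 - 3.1936) = 3.1936
  grad(y) = 33.1616, v = y - alpha*grad = -0.4077
  prox(v) = soft_thresh(-0.4077, 0.1108) = -0.297
Iteration 2: beta = 0.3333, y = -0.297 + 0.3333*(-0.297 - 3.1936) = -1.4605
  grad(y) = 5.237, v = y - alpha*grad = -2.0292
  prox(v) = soft_thresh(-2.0292, 0.1108) = -1.9185
f(x_2) = 3*(-1.9185)^2 + 14*(-1.9185) + 1.02*|-1.9185| = -13.8602


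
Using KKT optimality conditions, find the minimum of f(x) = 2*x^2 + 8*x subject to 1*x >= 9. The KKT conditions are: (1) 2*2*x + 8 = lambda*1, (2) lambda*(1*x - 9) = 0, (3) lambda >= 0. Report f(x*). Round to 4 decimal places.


Step 1: Try lambda = 0 (constraint inactive).
x_unc = -8/(2*2) = -2.0
Check: 1*-2.0 = -2.0 < 9 -- violated!
Step 2: Constraint must be active: 1*x = 9
x* = 9/1 = 9.0
lambda = (2*2*9.0 + 8)/1 = 44.0
Step 3: Compute optimal value.
f(x*) = 2*9.0^2 + 8*9.0 = 234.0


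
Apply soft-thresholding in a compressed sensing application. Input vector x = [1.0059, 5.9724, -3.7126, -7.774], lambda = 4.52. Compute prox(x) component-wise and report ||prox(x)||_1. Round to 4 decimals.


Soft-thresholding with lambda = 4.52:
prox(1.0059) = sign(1.0059)*max(|1.0059| - 4.52, 0) = 0.0
prox(5.9724) = sign(5.9724)*max(|5.9724| - 4.52, 0) = 1.4524
prox(-3.7126) = sign(-3.7126)*max(|-3.7126| - 4.52, 0) = 0.0
prox(-7.774) = sign(-7.774)*max(|-7.774| - 4.52, 0) = -3.254
prox(x) = [0.0, 1.4524, 0.0, -3.254]
||prox(x)||_1 = 0.0 + 1.4524 + 0.0 + 3.254 = 4.7064


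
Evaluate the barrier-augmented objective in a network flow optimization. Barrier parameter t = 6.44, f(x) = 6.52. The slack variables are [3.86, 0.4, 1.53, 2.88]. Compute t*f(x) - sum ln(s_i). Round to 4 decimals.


Step 1: Compute log-barrier.
ln values: [1.3507, -0.9163, 0.4253, 1.0578]
phi = -(1.3507 - 0.9163 + 0.4253 + 1.0578) = -1.9174
Step 2: Compute augmented objective.
t*f(x) = 6.44*6.52 = 41.9888
Total = 41.9888 - 1.9174 = 40.0714


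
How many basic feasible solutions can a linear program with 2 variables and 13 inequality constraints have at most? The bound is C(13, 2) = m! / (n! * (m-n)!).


Each vertex corresponds to some choice of n active constraints out of m, so the number of vertices is at most C(m, n) = m! / (n!(m-n)!).
m = 13, n = 2
Numerator: 13 * 12
Denominator: 2! = 2
C(13, 2) = 78


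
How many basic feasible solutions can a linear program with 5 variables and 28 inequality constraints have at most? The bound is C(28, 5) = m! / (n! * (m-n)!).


Each vertex corresponds to some choice of n active constraints out of m, so the number of vertices is at most C(m, n) = m! / (n!(m-n)!).
m = 28, n = 5
Numerator: 28 * 27 * 26 * 25 * 24
Denominator: 5! = 120
C(28, 5) = 98280


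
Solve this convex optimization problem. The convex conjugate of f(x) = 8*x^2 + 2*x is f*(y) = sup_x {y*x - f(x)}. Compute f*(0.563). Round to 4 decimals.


f*(y) = sup_x {y*x - a*x^2 - b*x} = sup_x {(y-b)*x - a*x^2}
FOC: (y - b) - 2a*x = 0 => x* = (y - b)/(2a)
x* = (0.563 - 2)/(2*8) = -0.0898
f*(0.563) = (y-b)^2/(4a) = (0.563 - 2)^2/(4*8)
= 2.065/32 = 0.0645


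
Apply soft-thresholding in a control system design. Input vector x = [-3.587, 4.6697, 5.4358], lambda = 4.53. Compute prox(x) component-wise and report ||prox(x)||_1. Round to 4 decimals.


Soft-thresholding with lambda = 4.53:
prox(-3.587) = sign(-3.587)*max(|-3.587| - 4.53, 0) = 0.0
prox(4.6697) = sign(4.6697)*max(|4.6697| - 4.53, 0) = 0.1397
prox(5.4358) = sign(5.4358)*max(|5.4358| - 4.53, 0) = 0.9058
prox(x) = [0.0, 0.1397, 0.9058]
||prox(x)||_1 = 0.0 + 0.1397 + 0.9058 = 1.0455


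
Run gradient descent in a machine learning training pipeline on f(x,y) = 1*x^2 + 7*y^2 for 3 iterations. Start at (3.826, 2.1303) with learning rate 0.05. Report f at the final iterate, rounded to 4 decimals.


Gradient descent on f(x,y) = 1*x^2 + 7*y^2.
Starting point: (3.826, 2.1303), alpha = 0.05
Step 1: grad_x = 2*1*3.826 = 7.652, grad_y = 2*7*2.1303 = 29.8242
  x_1 = 3.826 - 0.05*7.652 = 3.4434
  y_1 = 2.1303 - 0.05*29.8242 = 0.6391
Step 2: grad_x = 2*1*3.4434 = 6.8868, grad_y = 2*7*0.6391 = 8.9473
  x_2 = 3.4434 - 0.05*6.8868 = 3.0991
  y_2 = 0.6391 - 0.05*8.9473 = 0.1917
Step 3: grad_x = 2*1*3.0991 = 6.1981, grad_y = 2*7*0.1917 = 2.6842
  x_3 = 3.0991 - 0.05*6.1981 = 2.7892
  y_3 = 0.1917 - 0.05*2.6842 = 0.0575
f(2.7892, 0.0575) = 1*2.7892^2 + 7*0.0575^2 = 7.8025


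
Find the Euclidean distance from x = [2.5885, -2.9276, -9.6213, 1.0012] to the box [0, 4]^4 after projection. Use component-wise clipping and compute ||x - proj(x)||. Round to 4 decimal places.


Project each component onto [0, 4].
clip(2.5885) = 2.5885, clip(-2.9276) = 0.0, clip(-9.6213) = 0.0, clip(1.0012) = 1.0012
Projection = [2.5885, 0.0, 0.0, 1.0012]
Squared diffs: [0.0, 8.5708, 92.5694, 0.0]
Distance = sqrt(101.1402) = 10.0569


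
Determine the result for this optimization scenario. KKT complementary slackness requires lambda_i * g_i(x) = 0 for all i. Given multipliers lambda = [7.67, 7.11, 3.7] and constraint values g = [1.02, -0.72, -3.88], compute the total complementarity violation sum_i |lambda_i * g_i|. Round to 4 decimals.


KKT complementary slackness check:
lambda_1 * g_1 = 7.67 * 1.02 = 7.8234
lambda_2 * g_2 = 7.11 * -0.72 = -5.1192
lambda_3 * g_3 = 3.7 * -3.88 = -14.356
Total violation = 7.8234 + 5.1192 + 14.356 = 27.2986


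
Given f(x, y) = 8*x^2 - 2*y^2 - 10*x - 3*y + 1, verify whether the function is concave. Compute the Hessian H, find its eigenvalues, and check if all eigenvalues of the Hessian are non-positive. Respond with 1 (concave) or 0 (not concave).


The Hessian of f(x,y) = 8*x^2 - 2*y^2 - 10*x - 3*y + 1 is:
H = [[16, 0], [0, -4]]
Trace = 16 - 4 = 12
Determinant = 16*-4 - (0)^2 = -64
Discriminant = (12)^2 - 4*-64 = 400.0
Eigenvalues: lambda_1 = -4.0, lambda_2 = 16.0
The function is not concave.

0


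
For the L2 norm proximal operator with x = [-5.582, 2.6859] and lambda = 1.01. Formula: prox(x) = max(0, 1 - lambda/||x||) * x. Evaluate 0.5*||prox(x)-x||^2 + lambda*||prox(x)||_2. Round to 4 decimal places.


Step 1: Compute ||x||.
||x|| = 6.1946
Step 2: Compute scaling factor.
scale = max(0, 1 - 1.01/6.1946) = 0.837
Step 3: prox(x) = [-4.6719, 2.248]
||prox(x)|| = 5.1846
Step 4: Proximal objective.
0.5*||prox-x||^2 = 0.5101
lambda*||prox|| = 5.2364
Total = 5.7465


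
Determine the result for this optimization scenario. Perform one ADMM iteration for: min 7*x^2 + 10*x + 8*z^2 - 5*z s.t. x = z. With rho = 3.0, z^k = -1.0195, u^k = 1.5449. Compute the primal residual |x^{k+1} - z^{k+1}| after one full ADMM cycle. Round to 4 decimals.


ADMM iteration with rho = 3.0, z^k = -1.0195, u^k = 1.5449
Step 1: x-update.
Minimize 7*x^2 + 10*x + (3.0/2)*(x + 1.0195 + 1.5449)^2
FOC: (2*7 + 3.0)*x = -10 + 3.0*(-1.0195 - 1.5449)
x^{k+1} = -1.0408
Step 2: z-update.
Minimize 8*z^2 - 5*z + (3.0/2)*(-1.0408 - z + 1.5449)^2
FOC: (2*8 + 3.0)*z = 5 + 3.0*(-1.0408 + 1.5449)
z^{k+1} = 0.3428
Step 3: u-update.
u^{k+1} = 1.5449 - 1.0408 - 0.3428 = 0.1614
Step 4: Primal residual = |-1.0408 - 0.3428| = 1.3835


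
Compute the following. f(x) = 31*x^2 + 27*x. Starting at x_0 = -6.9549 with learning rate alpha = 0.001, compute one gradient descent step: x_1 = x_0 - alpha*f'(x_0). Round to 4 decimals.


We compute the gradient at x_0 and apply the update.
f'(x) = 62*x + 27
f'(-6.9549) = 62*-6.9549 + 27 = -404.2038
x_1 = -6.9549 - 0.001*-404.2038 = -6.5507


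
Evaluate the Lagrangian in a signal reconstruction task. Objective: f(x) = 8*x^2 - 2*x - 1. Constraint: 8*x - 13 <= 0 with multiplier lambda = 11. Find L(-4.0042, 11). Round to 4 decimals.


Step 1: Evaluate f(x).
f(-4.0042) = 8*(-4.0042)^2 - 2*(-4.0042) - 1 = 135.2773
Step 2: Evaluate g(x).
g(-4.0042) = 8*-4.0042 - 13 = -45.0336
Step 3: Compute Lagrangian.
L = 135.2773 + 11*-45.0336 = -360.0923


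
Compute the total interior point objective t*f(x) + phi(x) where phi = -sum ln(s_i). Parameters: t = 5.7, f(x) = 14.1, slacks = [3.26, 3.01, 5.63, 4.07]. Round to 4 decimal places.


Step 1: Compute log-barrier.
ln values: [1.1817, 1.1019, 1.7281, 1.4036]
phi = -(1.1817 + 1.1019 + 1.7281 + 1.4036) = -5.4154
Step 2: Compute augmented objective.
t*f(x) = 5.7*14.1 = 80.37
Total = 80.37 - 5.4154 = 74.9546


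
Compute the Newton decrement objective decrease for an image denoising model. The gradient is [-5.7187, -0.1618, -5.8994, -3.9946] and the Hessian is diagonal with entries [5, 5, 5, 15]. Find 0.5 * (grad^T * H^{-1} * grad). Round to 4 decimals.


Step 1: H is diagonal, so H^(-1) * g = [-1.1437, -0.0324, -1.1799, -0.2663].
Step 2: g^T H^(-1) g = sum_i g_i^2 / H_ii
  = (-5.7187)^2/5 + (-0.1618)^2/5 + (-5.8994)^2/5 + (-3.9946)^2/15
  = 6.5407 + 0.0052 + 6.9606 + 1.0638 = 14.5703
Step 3: Objective decrease = 0.5 * g^T H^(-1) g = 7.2852


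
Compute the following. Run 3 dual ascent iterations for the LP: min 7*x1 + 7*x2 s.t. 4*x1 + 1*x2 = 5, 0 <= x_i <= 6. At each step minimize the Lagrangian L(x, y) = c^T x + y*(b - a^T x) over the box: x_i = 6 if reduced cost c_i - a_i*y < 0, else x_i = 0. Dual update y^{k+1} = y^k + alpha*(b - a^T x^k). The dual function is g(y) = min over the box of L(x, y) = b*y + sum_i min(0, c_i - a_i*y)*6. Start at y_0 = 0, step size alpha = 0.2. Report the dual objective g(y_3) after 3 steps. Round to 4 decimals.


Dual ascent for LP: min 7*x1 + 7*x2, 4*x1 + 1*x2 = 5, 0 <= x_i <= 6
Step 1: y^k = 0.0, reduced costs: (7.0, 7.0)
  x^k = (0.0, 0.0), subgradient = b - a^T x = 5.0
  y^{k+1} = 0.0 + 0.2*5.0 = 1.0
Step 2: y^k = 1.0, reduced costs: (3.0, 6.0)
  x^k = (0.0, 0.0), subgradient = b - a^T x = 5.0
  y^{k+1} = 1.0 + 0.2*5.0 = 2.0
Step 3: y^k = 2.0, reduced costs: (-1.0, 5.0)
  x^k = (6.0, 0.0), subgradient = b - a^T x = -19.0
  y^{k+1} = 2.0 + 0.2*-19.0 = -1.8
Dual objective at y_3 = -1.8: reduced costs (14.2, 8.8), box minimizer x = (0.0, 0.0)
g(y_3) = b*y + (c1 - a1*y)*x1 + (c2 - a2*y)*x2 = 5*(-1.8) + 14.2*0.0 + 8.8*0.0 = -9.0 + 0.0 + 0.0 = -9.0
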